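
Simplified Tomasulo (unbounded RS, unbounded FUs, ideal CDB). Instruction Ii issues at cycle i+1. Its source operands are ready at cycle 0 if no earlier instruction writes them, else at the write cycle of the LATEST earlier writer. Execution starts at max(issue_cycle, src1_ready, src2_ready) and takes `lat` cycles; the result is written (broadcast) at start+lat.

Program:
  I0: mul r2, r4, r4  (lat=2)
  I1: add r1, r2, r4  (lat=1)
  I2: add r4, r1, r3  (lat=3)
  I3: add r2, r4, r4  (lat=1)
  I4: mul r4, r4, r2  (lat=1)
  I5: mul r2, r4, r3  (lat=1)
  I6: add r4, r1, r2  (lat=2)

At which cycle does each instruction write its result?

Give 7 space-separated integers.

I0 mul r2: issue@1 deps=(None,None) exec_start@1 write@3
I1 add r1: issue@2 deps=(0,None) exec_start@3 write@4
I2 add r4: issue@3 deps=(1,None) exec_start@4 write@7
I3 add r2: issue@4 deps=(2,2) exec_start@7 write@8
I4 mul r4: issue@5 deps=(2,3) exec_start@8 write@9
I5 mul r2: issue@6 deps=(4,None) exec_start@9 write@10
I6 add r4: issue@7 deps=(1,5) exec_start@10 write@12

Answer: 3 4 7 8 9 10 12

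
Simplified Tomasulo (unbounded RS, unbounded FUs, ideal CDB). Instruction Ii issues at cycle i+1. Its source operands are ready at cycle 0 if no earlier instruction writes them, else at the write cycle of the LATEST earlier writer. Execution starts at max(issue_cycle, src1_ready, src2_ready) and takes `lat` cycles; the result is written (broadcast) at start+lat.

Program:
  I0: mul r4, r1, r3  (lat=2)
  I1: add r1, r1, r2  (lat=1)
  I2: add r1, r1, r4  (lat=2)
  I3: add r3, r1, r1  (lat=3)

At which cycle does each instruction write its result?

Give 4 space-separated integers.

I0 mul r4: issue@1 deps=(None,None) exec_start@1 write@3
I1 add r1: issue@2 deps=(None,None) exec_start@2 write@3
I2 add r1: issue@3 deps=(1,0) exec_start@3 write@5
I3 add r3: issue@4 deps=(2,2) exec_start@5 write@8

Answer: 3 3 5 8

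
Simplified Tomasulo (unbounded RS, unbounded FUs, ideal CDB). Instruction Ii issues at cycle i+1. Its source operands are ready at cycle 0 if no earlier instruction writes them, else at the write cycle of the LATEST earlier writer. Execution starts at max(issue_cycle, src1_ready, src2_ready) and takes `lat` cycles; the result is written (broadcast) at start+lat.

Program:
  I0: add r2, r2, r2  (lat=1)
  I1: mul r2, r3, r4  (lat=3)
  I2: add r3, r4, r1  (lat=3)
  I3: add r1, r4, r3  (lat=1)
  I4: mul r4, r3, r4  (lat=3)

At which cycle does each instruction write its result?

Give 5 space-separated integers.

Answer: 2 5 6 7 9

Derivation:
I0 add r2: issue@1 deps=(None,None) exec_start@1 write@2
I1 mul r2: issue@2 deps=(None,None) exec_start@2 write@5
I2 add r3: issue@3 deps=(None,None) exec_start@3 write@6
I3 add r1: issue@4 deps=(None,2) exec_start@6 write@7
I4 mul r4: issue@5 deps=(2,None) exec_start@6 write@9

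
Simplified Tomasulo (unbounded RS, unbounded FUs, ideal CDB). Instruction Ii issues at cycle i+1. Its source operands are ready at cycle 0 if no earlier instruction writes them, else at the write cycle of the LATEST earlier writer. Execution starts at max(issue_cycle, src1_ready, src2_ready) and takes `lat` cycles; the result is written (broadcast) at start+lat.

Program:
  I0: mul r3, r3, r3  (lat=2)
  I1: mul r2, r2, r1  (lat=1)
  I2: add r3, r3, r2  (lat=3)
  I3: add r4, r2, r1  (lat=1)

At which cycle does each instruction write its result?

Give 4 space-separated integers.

Answer: 3 3 6 5

Derivation:
I0 mul r3: issue@1 deps=(None,None) exec_start@1 write@3
I1 mul r2: issue@2 deps=(None,None) exec_start@2 write@3
I2 add r3: issue@3 deps=(0,1) exec_start@3 write@6
I3 add r4: issue@4 deps=(1,None) exec_start@4 write@5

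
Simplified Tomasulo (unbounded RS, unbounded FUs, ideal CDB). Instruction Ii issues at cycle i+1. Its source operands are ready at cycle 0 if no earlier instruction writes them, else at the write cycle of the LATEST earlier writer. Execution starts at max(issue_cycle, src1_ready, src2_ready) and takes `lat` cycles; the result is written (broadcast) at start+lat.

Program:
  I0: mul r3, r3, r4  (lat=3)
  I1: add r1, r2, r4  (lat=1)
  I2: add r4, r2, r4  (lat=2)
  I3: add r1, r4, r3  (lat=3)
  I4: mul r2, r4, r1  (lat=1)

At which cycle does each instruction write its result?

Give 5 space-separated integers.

Answer: 4 3 5 8 9

Derivation:
I0 mul r3: issue@1 deps=(None,None) exec_start@1 write@4
I1 add r1: issue@2 deps=(None,None) exec_start@2 write@3
I2 add r4: issue@3 deps=(None,None) exec_start@3 write@5
I3 add r1: issue@4 deps=(2,0) exec_start@5 write@8
I4 mul r2: issue@5 deps=(2,3) exec_start@8 write@9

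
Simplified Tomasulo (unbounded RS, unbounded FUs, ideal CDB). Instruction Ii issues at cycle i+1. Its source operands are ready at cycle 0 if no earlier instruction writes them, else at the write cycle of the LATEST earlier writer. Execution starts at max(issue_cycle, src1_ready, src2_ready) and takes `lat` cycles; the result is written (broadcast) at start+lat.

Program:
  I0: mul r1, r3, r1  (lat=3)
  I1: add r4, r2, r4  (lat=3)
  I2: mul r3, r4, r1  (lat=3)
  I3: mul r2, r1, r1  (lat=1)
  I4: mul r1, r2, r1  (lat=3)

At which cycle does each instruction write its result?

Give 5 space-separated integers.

I0 mul r1: issue@1 deps=(None,None) exec_start@1 write@4
I1 add r4: issue@2 deps=(None,None) exec_start@2 write@5
I2 mul r3: issue@3 deps=(1,0) exec_start@5 write@8
I3 mul r2: issue@4 deps=(0,0) exec_start@4 write@5
I4 mul r1: issue@5 deps=(3,0) exec_start@5 write@8

Answer: 4 5 8 5 8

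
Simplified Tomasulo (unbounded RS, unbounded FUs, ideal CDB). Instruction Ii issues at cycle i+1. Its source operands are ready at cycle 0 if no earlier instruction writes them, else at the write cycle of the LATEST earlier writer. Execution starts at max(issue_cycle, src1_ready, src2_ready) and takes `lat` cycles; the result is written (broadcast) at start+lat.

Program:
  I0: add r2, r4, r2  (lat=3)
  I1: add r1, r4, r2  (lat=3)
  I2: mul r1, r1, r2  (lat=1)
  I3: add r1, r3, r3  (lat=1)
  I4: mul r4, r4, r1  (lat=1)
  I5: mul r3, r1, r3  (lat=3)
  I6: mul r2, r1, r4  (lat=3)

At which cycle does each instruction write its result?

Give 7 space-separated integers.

Answer: 4 7 8 5 6 9 10

Derivation:
I0 add r2: issue@1 deps=(None,None) exec_start@1 write@4
I1 add r1: issue@2 deps=(None,0) exec_start@4 write@7
I2 mul r1: issue@3 deps=(1,0) exec_start@7 write@8
I3 add r1: issue@4 deps=(None,None) exec_start@4 write@5
I4 mul r4: issue@5 deps=(None,3) exec_start@5 write@6
I5 mul r3: issue@6 deps=(3,None) exec_start@6 write@9
I6 mul r2: issue@7 deps=(3,4) exec_start@7 write@10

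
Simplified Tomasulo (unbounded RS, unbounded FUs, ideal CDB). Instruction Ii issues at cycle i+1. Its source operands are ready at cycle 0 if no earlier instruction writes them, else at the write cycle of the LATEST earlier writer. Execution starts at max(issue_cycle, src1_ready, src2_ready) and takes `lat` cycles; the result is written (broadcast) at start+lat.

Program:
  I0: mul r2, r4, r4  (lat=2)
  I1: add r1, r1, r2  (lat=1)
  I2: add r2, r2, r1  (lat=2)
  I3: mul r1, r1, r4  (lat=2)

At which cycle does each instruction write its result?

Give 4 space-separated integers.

Answer: 3 4 6 6

Derivation:
I0 mul r2: issue@1 deps=(None,None) exec_start@1 write@3
I1 add r1: issue@2 deps=(None,0) exec_start@3 write@4
I2 add r2: issue@3 deps=(0,1) exec_start@4 write@6
I3 mul r1: issue@4 deps=(1,None) exec_start@4 write@6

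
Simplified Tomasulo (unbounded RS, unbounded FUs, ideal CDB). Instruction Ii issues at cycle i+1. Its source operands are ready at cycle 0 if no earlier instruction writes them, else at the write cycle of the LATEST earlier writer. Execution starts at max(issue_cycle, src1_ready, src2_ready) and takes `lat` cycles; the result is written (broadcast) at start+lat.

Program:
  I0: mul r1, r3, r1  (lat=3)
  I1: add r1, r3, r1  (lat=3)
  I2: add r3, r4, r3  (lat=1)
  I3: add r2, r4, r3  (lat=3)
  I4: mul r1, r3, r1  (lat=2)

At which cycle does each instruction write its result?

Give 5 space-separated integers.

I0 mul r1: issue@1 deps=(None,None) exec_start@1 write@4
I1 add r1: issue@2 deps=(None,0) exec_start@4 write@7
I2 add r3: issue@3 deps=(None,None) exec_start@3 write@4
I3 add r2: issue@4 deps=(None,2) exec_start@4 write@7
I4 mul r1: issue@5 deps=(2,1) exec_start@7 write@9

Answer: 4 7 4 7 9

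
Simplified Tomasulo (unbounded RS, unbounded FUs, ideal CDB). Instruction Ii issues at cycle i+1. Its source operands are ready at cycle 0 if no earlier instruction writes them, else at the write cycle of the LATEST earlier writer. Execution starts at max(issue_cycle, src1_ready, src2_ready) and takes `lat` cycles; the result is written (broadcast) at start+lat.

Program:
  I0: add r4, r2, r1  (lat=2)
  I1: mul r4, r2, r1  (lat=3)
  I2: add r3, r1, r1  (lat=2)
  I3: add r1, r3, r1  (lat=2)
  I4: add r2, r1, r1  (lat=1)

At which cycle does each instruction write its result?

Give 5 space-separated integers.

I0 add r4: issue@1 deps=(None,None) exec_start@1 write@3
I1 mul r4: issue@2 deps=(None,None) exec_start@2 write@5
I2 add r3: issue@3 deps=(None,None) exec_start@3 write@5
I3 add r1: issue@4 deps=(2,None) exec_start@5 write@7
I4 add r2: issue@5 deps=(3,3) exec_start@7 write@8

Answer: 3 5 5 7 8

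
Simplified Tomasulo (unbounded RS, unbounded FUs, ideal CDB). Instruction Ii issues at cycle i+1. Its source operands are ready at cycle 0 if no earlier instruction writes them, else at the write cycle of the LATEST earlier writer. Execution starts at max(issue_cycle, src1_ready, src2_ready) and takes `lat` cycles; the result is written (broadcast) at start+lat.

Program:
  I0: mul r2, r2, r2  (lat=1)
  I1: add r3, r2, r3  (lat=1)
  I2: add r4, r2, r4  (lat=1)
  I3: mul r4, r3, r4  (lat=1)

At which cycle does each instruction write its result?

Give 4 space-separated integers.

Answer: 2 3 4 5

Derivation:
I0 mul r2: issue@1 deps=(None,None) exec_start@1 write@2
I1 add r3: issue@2 deps=(0,None) exec_start@2 write@3
I2 add r4: issue@3 deps=(0,None) exec_start@3 write@4
I3 mul r4: issue@4 deps=(1,2) exec_start@4 write@5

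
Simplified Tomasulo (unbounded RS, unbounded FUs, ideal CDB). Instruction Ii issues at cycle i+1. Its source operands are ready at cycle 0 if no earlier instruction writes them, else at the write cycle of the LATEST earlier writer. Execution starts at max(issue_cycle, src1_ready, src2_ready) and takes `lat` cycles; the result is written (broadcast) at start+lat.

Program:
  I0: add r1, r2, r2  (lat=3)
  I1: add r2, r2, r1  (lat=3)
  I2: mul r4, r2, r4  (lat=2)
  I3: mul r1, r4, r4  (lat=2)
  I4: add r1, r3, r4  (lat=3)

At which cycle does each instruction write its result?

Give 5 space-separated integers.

I0 add r1: issue@1 deps=(None,None) exec_start@1 write@4
I1 add r2: issue@2 deps=(None,0) exec_start@4 write@7
I2 mul r4: issue@3 deps=(1,None) exec_start@7 write@9
I3 mul r1: issue@4 deps=(2,2) exec_start@9 write@11
I4 add r1: issue@5 deps=(None,2) exec_start@9 write@12

Answer: 4 7 9 11 12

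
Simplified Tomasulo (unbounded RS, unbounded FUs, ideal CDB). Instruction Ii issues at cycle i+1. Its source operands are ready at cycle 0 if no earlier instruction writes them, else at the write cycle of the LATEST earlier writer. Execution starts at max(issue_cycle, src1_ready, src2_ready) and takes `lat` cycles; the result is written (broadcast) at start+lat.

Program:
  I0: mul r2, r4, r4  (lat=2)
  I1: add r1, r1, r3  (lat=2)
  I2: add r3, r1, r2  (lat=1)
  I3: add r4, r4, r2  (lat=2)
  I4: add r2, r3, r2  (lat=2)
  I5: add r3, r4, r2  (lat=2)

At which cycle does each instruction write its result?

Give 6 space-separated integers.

Answer: 3 4 5 6 7 9

Derivation:
I0 mul r2: issue@1 deps=(None,None) exec_start@1 write@3
I1 add r1: issue@2 deps=(None,None) exec_start@2 write@4
I2 add r3: issue@3 deps=(1,0) exec_start@4 write@5
I3 add r4: issue@4 deps=(None,0) exec_start@4 write@6
I4 add r2: issue@5 deps=(2,0) exec_start@5 write@7
I5 add r3: issue@6 deps=(3,4) exec_start@7 write@9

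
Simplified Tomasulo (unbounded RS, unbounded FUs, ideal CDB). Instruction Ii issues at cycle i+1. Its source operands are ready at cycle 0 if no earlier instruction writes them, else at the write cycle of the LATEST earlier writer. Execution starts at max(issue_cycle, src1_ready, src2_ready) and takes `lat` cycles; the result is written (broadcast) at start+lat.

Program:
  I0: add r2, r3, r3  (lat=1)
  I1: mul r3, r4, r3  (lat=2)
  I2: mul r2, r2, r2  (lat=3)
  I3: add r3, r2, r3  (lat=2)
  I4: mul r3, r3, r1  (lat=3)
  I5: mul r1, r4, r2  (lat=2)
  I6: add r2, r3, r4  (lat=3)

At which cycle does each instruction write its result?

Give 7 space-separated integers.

I0 add r2: issue@1 deps=(None,None) exec_start@1 write@2
I1 mul r3: issue@2 deps=(None,None) exec_start@2 write@4
I2 mul r2: issue@3 deps=(0,0) exec_start@3 write@6
I3 add r3: issue@4 deps=(2,1) exec_start@6 write@8
I4 mul r3: issue@5 deps=(3,None) exec_start@8 write@11
I5 mul r1: issue@6 deps=(None,2) exec_start@6 write@8
I6 add r2: issue@7 deps=(4,None) exec_start@11 write@14

Answer: 2 4 6 8 11 8 14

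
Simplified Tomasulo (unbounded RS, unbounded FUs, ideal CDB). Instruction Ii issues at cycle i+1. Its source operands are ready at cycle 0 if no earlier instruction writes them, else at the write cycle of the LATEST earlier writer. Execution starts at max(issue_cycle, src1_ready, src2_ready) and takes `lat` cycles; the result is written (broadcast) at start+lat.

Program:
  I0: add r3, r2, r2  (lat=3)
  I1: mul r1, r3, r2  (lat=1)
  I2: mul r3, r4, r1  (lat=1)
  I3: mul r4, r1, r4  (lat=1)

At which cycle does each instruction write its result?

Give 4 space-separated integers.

I0 add r3: issue@1 deps=(None,None) exec_start@1 write@4
I1 mul r1: issue@2 deps=(0,None) exec_start@4 write@5
I2 mul r3: issue@3 deps=(None,1) exec_start@5 write@6
I3 mul r4: issue@4 deps=(1,None) exec_start@5 write@6

Answer: 4 5 6 6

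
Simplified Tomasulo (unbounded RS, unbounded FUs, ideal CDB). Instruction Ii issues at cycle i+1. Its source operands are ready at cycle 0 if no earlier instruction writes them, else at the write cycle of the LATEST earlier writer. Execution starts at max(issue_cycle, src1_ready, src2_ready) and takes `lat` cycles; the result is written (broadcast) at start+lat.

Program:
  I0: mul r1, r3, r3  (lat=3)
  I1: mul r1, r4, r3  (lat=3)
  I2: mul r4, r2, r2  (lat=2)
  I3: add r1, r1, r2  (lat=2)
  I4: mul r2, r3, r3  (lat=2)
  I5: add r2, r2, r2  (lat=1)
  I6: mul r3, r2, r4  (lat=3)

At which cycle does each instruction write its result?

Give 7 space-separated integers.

I0 mul r1: issue@1 deps=(None,None) exec_start@1 write@4
I1 mul r1: issue@2 deps=(None,None) exec_start@2 write@5
I2 mul r4: issue@3 deps=(None,None) exec_start@3 write@5
I3 add r1: issue@4 deps=(1,None) exec_start@5 write@7
I4 mul r2: issue@5 deps=(None,None) exec_start@5 write@7
I5 add r2: issue@6 deps=(4,4) exec_start@7 write@8
I6 mul r3: issue@7 deps=(5,2) exec_start@8 write@11

Answer: 4 5 5 7 7 8 11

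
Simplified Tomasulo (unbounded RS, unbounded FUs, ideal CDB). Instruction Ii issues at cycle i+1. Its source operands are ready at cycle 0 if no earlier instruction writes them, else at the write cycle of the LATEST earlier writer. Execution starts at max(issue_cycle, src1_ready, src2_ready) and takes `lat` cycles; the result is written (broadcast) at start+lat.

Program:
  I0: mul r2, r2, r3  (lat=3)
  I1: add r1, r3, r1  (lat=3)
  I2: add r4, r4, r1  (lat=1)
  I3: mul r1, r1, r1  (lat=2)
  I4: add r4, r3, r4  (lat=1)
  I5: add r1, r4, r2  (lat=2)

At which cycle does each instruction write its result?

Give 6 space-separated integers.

Answer: 4 5 6 7 7 9

Derivation:
I0 mul r2: issue@1 deps=(None,None) exec_start@1 write@4
I1 add r1: issue@2 deps=(None,None) exec_start@2 write@5
I2 add r4: issue@3 deps=(None,1) exec_start@5 write@6
I3 mul r1: issue@4 deps=(1,1) exec_start@5 write@7
I4 add r4: issue@5 deps=(None,2) exec_start@6 write@7
I5 add r1: issue@6 deps=(4,0) exec_start@7 write@9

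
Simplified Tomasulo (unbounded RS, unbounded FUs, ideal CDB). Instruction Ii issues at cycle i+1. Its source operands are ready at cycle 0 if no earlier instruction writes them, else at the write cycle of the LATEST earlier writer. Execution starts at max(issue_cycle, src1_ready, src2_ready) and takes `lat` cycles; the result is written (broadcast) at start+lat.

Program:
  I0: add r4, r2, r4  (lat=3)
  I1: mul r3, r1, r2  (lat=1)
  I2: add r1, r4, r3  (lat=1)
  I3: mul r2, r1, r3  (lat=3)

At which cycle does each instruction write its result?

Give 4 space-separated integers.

I0 add r4: issue@1 deps=(None,None) exec_start@1 write@4
I1 mul r3: issue@2 deps=(None,None) exec_start@2 write@3
I2 add r1: issue@3 deps=(0,1) exec_start@4 write@5
I3 mul r2: issue@4 deps=(2,1) exec_start@5 write@8

Answer: 4 3 5 8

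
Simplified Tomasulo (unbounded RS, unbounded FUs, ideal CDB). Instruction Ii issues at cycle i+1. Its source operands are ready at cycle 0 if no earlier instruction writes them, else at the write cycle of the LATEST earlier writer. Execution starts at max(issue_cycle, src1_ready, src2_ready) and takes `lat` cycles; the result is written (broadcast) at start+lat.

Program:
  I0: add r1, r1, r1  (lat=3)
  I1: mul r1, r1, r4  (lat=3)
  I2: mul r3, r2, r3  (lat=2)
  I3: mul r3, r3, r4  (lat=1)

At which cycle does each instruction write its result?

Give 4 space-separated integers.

I0 add r1: issue@1 deps=(None,None) exec_start@1 write@4
I1 mul r1: issue@2 deps=(0,None) exec_start@4 write@7
I2 mul r3: issue@3 deps=(None,None) exec_start@3 write@5
I3 mul r3: issue@4 deps=(2,None) exec_start@5 write@6

Answer: 4 7 5 6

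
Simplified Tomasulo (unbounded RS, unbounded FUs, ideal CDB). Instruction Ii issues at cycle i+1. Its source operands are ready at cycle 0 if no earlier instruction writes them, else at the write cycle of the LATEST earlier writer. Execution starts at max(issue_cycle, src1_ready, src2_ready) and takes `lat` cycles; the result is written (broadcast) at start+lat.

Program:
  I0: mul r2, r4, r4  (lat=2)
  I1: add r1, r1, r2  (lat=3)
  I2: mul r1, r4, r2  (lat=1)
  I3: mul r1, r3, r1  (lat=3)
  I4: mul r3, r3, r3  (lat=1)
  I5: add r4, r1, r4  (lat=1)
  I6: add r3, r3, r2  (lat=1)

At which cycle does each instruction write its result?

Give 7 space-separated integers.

Answer: 3 6 4 7 6 8 8

Derivation:
I0 mul r2: issue@1 deps=(None,None) exec_start@1 write@3
I1 add r1: issue@2 deps=(None,0) exec_start@3 write@6
I2 mul r1: issue@3 deps=(None,0) exec_start@3 write@4
I3 mul r1: issue@4 deps=(None,2) exec_start@4 write@7
I4 mul r3: issue@5 deps=(None,None) exec_start@5 write@6
I5 add r4: issue@6 deps=(3,None) exec_start@7 write@8
I6 add r3: issue@7 deps=(4,0) exec_start@7 write@8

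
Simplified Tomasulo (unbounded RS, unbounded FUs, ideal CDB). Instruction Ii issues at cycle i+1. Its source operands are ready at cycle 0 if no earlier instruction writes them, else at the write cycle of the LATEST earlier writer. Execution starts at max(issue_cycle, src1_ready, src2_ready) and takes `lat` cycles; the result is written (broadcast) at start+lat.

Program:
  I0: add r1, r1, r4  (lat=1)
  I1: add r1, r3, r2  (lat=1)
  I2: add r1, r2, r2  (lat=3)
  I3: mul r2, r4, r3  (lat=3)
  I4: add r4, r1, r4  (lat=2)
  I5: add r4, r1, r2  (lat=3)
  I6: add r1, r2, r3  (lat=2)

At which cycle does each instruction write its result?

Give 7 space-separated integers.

I0 add r1: issue@1 deps=(None,None) exec_start@1 write@2
I1 add r1: issue@2 deps=(None,None) exec_start@2 write@3
I2 add r1: issue@3 deps=(None,None) exec_start@3 write@6
I3 mul r2: issue@4 deps=(None,None) exec_start@4 write@7
I4 add r4: issue@5 deps=(2,None) exec_start@6 write@8
I5 add r4: issue@6 deps=(2,3) exec_start@7 write@10
I6 add r1: issue@7 deps=(3,None) exec_start@7 write@9

Answer: 2 3 6 7 8 10 9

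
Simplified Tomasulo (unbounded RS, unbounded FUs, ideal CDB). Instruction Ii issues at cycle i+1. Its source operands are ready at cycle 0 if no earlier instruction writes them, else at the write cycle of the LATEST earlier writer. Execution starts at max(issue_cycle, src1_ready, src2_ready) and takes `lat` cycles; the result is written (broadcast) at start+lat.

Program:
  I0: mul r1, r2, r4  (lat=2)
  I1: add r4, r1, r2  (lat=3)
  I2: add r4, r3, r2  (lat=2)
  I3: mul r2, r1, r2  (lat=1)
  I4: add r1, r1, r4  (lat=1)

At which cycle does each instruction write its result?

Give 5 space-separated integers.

Answer: 3 6 5 5 6

Derivation:
I0 mul r1: issue@1 deps=(None,None) exec_start@1 write@3
I1 add r4: issue@2 deps=(0,None) exec_start@3 write@6
I2 add r4: issue@3 deps=(None,None) exec_start@3 write@5
I3 mul r2: issue@4 deps=(0,None) exec_start@4 write@5
I4 add r1: issue@5 deps=(0,2) exec_start@5 write@6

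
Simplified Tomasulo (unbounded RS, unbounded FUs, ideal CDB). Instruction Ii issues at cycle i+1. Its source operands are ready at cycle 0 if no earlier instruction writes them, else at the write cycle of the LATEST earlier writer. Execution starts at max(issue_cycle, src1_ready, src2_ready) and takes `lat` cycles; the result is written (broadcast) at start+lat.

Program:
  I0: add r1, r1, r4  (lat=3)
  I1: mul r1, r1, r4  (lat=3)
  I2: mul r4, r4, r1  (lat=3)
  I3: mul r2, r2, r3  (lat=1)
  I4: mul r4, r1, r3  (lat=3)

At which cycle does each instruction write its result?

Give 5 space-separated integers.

Answer: 4 7 10 5 10

Derivation:
I0 add r1: issue@1 deps=(None,None) exec_start@1 write@4
I1 mul r1: issue@2 deps=(0,None) exec_start@4 write@7
I2 mul r4: issue@3 deps=(None,1) exec_start@7 write@10
I3 mul r2: issue@4 deps=(None,None) exec_start@4 write@5
I4 mul r4: issue@5 deps=(1,None) exec_start@7 write@10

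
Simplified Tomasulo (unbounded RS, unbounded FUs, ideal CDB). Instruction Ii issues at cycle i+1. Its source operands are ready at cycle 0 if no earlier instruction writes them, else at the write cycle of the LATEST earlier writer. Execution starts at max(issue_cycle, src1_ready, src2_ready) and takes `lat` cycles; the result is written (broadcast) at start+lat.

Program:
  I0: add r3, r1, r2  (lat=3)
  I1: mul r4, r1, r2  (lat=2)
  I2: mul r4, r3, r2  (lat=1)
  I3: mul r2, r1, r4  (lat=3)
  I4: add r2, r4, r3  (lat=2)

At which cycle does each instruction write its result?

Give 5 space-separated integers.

I0 add r3: issue@1 deps=(None,None) exec_start@1 write@4
I1 mul r4: issue@2 deps=(None,None) exec_start@2 write@4
I2 mul r4: issue@3 deps=(0,None) exec_start@4 write@5
I3 mul r2: issue@4 deps=(None,2) exec_start@5 write@8
I4 add r2: issue@5 deps=(2,0) exec_start@5 write@7

Answer: 4 4 5 8 7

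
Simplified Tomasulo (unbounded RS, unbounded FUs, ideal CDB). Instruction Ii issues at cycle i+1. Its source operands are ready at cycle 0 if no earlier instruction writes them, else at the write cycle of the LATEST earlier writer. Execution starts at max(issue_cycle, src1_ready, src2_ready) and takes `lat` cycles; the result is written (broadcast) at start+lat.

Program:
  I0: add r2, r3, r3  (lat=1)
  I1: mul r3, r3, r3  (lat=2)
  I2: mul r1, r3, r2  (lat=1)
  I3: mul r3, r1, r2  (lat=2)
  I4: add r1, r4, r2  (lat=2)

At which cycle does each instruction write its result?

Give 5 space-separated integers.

I0 add r2: issue@1 deps=(None,None) exec_start@1 write@2
I1 mul r3: issue@2 deps=(None,None) exec_start@2 write@4
I2 mul r1: issue@3 deps=(1,0) exec_start@4 write@5
I3 mul r3: issue@4 deps=(2,0) exec_start@5 write@7
I4 add r1: issue@5 deps=(None,0) exec_start@5 write@7

Answer: 2 4 5 7 7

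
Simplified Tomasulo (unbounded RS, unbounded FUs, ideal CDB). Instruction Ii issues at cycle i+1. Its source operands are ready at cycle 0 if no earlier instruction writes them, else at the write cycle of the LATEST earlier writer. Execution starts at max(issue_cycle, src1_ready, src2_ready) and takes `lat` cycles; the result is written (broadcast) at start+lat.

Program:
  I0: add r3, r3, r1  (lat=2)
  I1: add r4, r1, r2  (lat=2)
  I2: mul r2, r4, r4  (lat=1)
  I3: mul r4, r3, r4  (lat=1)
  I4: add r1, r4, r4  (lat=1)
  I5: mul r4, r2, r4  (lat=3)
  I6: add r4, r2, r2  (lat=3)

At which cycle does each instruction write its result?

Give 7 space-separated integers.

I0 add r3: issue@1 deps=(None,None) exec_start@1 write@3
I1 add r4: issue@2 deps=(None,None) exec_start@2 write@4
I2 mul r2: issue@3 deps=(1,1) exec_start@4 write@5
I3 mul r4: issue@4 deps=(0,1) exec_start@4 write@5
I4 add r1: issue@5 deps=(3,3) exec_start@5 write@6
I5 mul r4: issue@6 deps=(2,3) exec_start@6 write@9
I6 add r4: issue@7 deps=(2,2) exec_start@7 write@10

Answer: 3 4 5 5 6 9 10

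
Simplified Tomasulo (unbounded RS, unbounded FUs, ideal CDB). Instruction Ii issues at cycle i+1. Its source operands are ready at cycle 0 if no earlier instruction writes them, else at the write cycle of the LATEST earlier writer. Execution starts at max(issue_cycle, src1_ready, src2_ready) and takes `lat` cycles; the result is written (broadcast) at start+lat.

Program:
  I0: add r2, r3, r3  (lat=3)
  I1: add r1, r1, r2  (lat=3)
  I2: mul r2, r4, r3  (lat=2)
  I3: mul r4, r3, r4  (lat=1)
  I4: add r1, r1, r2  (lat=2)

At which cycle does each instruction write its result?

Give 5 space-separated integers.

Answer: 4 7 5 5 9

Derivation:
I0 add r2: issue@1 deps=(None,None) exec_start@1 write@4
I1 add r1: issue@2 deps=(None,0) exec_start@4 write@7
I2 mul r2: issue@3 deps=(None,None) exec_start@3 write@5
I3 mul r4: issue@4 deps=(None,None) exec_start@4 write@5
I4 add r1: issue@5 deps=(1,2) exec_start@7 write@9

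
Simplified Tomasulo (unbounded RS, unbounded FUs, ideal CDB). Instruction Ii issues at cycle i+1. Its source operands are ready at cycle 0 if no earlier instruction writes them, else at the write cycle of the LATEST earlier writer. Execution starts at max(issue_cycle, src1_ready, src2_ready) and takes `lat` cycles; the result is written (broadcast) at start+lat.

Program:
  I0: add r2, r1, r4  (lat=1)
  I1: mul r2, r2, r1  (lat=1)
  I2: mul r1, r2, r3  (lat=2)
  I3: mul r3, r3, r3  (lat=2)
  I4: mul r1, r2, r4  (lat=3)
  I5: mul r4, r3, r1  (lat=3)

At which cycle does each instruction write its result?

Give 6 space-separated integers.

I0 add r2: issue@1 deps=(None,None) exec_start@1 write@2
I1 mul r2: issue@2 deps=(0,None) exec_start@2 write@3
I2 mul r1: issue@3 deps=(1,None) exec_start@3 write@5
I3 mul r3: issue@4 deps=(None,None) exec_start@4 write@6
I4 mul r1: issue@5 deps=(1,None) exec_start@5 write@8
I5 mul r4: issue@6 deps=(3,4) exec_start@8 write@11

Answer: 2 3 5 6 8 11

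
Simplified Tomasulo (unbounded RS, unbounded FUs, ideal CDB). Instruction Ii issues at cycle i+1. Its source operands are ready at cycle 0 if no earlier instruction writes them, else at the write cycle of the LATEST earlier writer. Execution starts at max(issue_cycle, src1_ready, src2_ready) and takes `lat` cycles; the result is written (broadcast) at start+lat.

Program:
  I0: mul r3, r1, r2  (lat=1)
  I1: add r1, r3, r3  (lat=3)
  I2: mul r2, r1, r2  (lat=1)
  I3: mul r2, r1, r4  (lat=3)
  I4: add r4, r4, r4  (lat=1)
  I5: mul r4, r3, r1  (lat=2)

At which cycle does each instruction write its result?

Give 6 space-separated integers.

I0 mul r3: issue@1 deps=(None,None) exec_start@1 write@2
I1 add r1: issue@2 deps=(0,0) exec_start@2 write@5
I2 mul r2: issue@3 deps=(1,None) exec_start@5 write@6
I3 mul r2: issue@4 deps=(1,None) exec_start@5 write@8
I4 add r4: issue@5 deps=(None,None) exec_start@5 write@6
I5 mul r4: issue@6 deps=(0,1) exec_start@6 write@8

Answer: 2 5 6 8 6 8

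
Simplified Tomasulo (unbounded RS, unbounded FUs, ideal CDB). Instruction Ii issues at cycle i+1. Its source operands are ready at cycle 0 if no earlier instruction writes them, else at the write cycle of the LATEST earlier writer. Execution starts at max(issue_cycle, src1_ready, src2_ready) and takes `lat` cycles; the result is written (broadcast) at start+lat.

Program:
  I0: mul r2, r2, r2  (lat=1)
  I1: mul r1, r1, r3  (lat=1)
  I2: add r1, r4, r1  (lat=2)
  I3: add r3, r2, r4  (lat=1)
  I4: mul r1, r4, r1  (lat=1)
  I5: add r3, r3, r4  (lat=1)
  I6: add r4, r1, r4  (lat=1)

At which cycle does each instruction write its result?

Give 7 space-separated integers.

I0 mul r2: issue@1 deps=(None,None) exec_start@1 write@2
I1 mul r1: issue@2 deps=(None,None) exec_start@2 write@3
I2 add r1: issue@3 deps=(None,1) exec_start@3 write@5
I3 add r3: issue@4 deps=(0,None) exec_start@4 write@5
I4 mul r1: issue@5 deps=(None,2) exec_start@5 write@6
I5 add r3: issue@6 deps=(3,None) exec_start@6 write@7
I6 add r4: issue@7 deps=(4,None) exec_start@7 write@8

Answer: 2 3 5 5 6 7 8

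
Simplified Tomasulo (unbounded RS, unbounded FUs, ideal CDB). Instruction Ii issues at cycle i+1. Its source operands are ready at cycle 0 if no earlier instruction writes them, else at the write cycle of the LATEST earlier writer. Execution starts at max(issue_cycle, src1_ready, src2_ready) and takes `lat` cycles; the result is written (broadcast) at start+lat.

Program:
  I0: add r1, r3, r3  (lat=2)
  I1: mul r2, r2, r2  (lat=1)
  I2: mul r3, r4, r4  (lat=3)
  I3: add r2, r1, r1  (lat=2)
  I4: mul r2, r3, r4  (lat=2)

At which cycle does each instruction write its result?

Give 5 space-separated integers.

Answer: 3 3 6 6 8

Derivation:
I0 add r1: issue@1 deps=(None,None) exec_start@1 write@3
I1 mul r2: issue@2 deps=(None,None) exec_start@2 write@3
I2 mul r3: issue@3 deps=(None,None) exec_start@3 write@6
I3 add r2: issue@4 deps=(0,0) exec_start@4 write@6
I4 mul r2: issue@5 deps=(2,None) exec_start@6 write@8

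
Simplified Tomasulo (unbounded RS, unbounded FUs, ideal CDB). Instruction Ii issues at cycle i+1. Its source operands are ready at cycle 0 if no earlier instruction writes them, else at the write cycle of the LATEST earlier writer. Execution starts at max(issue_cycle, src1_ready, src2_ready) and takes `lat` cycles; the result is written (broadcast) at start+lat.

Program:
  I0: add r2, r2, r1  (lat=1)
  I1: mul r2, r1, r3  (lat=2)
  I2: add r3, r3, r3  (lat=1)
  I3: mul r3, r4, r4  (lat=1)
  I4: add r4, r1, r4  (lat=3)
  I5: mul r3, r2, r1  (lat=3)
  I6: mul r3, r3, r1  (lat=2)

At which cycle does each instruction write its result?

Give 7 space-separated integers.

Answer: 2 4 4 5 8 9 11

Derivation:
I0 add r2: issue@1 deps=(None,None) exec_start@1 write@2
I1 mul r2: issue@2 deps=(None,None) exec_start@2 write@4
I2 add r3: issue@3 deps=(None,None) exec_start@3 write@4
I3 mul r3: issue@4 deps=(None,None) exec_start@4 write@5
I4 add r4: issue@5 deps=(None,None) exec_start@5 write@8
I5 mul r3: issue@6 deps=(1,None) exec_start@6 write@9
I6 mul r3: issue@7 deps=(5,None) exec_start@9 write@11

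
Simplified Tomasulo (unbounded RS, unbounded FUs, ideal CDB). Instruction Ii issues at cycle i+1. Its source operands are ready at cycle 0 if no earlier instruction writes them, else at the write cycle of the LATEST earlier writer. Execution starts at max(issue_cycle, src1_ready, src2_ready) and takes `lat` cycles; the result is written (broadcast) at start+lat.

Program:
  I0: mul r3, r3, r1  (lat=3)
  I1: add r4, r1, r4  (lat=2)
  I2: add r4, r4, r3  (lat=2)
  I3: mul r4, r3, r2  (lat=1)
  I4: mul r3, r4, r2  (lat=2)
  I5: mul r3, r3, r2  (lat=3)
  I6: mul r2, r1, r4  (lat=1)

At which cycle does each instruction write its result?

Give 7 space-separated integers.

I0 mul r3: issue@1 deps=(None,None) exec_start@1 write@4
I1 add r4: issue@2 deps=(None,None) exec_start@2 write@4
I2 add r4: issue@3 deps=(1,0) exec_start@4 write@6
I3 mul r4: issue@4 deps=(0,None) exec_start@4 write@5
I4 mul r3: issue@5 deps=(3,None) exec_start@5 write@7
I5 mul r3: issue@6 deps=(4,None) exec_start@7 write@10
I6 mul r2: issue@7 deps=(None,3) exec_start@7 write@8

Answer: 4 4 6 5 7 10 8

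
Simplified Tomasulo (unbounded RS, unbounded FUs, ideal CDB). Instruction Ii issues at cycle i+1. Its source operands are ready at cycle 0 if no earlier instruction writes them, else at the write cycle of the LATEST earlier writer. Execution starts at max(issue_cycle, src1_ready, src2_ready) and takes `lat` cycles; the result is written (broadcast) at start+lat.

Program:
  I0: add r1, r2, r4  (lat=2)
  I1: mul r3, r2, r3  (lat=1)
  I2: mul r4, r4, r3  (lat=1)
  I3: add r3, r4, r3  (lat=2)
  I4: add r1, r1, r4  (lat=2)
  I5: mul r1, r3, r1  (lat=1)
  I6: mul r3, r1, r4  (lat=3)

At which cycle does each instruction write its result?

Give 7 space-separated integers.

I0 add r1: issue@1 deps=(None,None) exec_start@1 write@3
I1 mul r3: issue@2 deps=(None,None) exec_start@2 write@3
I2 mul r4: issue@3 deps=(None,1) exec_start@3 write@4
I3 add r3: issue@4 deps=(2,1) exec_start@4 write@6
I4 add r1: issue@5 deps=(0,2) exec_start@5 write@7
I5 mul r1: issue@6 deps=(3,4) exec_start@7 write@8
I6 mul r3: issue@7 deps=(5,2) exec_start@8 write@11

Answer: 3 3 4 6 7 8 11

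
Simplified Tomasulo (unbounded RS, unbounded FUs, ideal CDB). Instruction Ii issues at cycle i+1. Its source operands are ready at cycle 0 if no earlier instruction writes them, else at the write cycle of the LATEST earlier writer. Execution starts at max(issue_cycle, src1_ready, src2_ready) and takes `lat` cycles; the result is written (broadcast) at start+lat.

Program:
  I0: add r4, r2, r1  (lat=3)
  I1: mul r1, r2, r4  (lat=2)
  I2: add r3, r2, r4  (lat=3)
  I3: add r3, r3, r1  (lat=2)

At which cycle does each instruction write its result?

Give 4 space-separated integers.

I0 add r4: issue@1 deps=(None,None) exec_start@1 write@4
I1 mul r1: issue@2 deps=(None,0) exec_start@4 write@6
I2 add r3: issue@3 deps=(None,0) exec_start@4 write@7
I3 add r3: issue@4 deps=(2,1) exec_start@7 write@9

Answer: 4 6 7 9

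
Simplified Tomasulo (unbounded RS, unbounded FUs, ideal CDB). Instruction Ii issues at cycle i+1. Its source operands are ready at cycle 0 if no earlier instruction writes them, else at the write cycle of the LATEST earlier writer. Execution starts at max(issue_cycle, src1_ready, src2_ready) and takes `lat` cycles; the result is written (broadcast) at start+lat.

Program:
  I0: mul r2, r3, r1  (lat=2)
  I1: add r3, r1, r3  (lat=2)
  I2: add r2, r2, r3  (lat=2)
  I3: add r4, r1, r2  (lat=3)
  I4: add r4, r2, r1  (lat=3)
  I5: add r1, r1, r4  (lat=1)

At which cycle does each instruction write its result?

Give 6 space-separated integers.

Answer: 3 4 6 9 9 10

Derivation:
I0 mul r2: issue@1 deps=(None,None) exec_start@1 write@3
I1 add r3: issue@2 deps=(None,None) exec_start@2 write@4
I2 add r2: issue@3 deps=(0,1) exec_start@4 write@6
I3 add r4: issue@4 deps=(None,2) exec_start@6 write@9
I4 add r4: issue@5 deps=(2,None) exec_start@6 write@9
I5 add r1: issue@6 deps=(None,4) exec_start@9 write@10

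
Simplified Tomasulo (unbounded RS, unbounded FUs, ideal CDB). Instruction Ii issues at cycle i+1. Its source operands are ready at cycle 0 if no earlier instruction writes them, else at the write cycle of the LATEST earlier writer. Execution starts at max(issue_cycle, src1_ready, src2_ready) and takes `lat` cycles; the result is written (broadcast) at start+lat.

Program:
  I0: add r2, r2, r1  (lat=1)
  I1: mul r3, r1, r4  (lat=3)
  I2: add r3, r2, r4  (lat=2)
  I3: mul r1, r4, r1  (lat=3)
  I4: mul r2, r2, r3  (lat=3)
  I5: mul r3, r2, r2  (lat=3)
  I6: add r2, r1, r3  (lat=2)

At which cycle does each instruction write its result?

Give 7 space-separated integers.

I0 add r2: issue@1 deps=(None,None) exec_start@1 write@2
I1 mul r3: issue@2 deps=(None,None) exec_start@2 write@5
I2 add r3: issue@3 deps=(0,None) exec_start@3 write@5
I3 mul r1: issue@4 deps=(None,None) exec_start@4 write@7
I4 mul r2: issue@5 deps=(0,2) exec_start@5 write@8
I5 mul r3: issue@6 deps=(4,4) exec_start@8 write@11
I6 add r2: issue@7 deps=(3,5) exec_start@11 write@13

Answer: 2 5 5 7 8 11 13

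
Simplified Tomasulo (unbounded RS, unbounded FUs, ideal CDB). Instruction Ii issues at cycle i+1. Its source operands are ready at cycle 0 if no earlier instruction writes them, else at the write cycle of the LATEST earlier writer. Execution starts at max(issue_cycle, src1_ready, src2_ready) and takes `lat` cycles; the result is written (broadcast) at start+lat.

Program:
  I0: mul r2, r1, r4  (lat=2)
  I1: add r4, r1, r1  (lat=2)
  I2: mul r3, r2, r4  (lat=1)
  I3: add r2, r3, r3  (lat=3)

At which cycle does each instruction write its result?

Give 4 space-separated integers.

Answer: 3 4 5 8

Derivation:
I0 mul r2: issue@1 deps=(None,None) exec_start@1 write@3
I1 add r4: issue@2 deps=(None,None) exec_start@2 write@4
I2 mul r3: issue@3 deps=(0,1) exec_start@4 write@5
I3 add r2: issue@4 deps=(2,2) exec_start@5 write@8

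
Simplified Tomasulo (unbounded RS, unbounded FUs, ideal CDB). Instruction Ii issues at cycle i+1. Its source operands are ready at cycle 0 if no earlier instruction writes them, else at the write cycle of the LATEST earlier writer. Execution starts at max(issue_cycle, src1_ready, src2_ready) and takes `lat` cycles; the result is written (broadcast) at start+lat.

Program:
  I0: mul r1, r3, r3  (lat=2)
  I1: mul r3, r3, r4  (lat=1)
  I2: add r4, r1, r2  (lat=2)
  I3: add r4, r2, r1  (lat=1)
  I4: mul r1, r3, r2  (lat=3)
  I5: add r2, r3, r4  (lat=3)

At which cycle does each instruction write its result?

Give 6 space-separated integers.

I0 mul r1: issue@1 deps=(None,None) exec_start@1 write@3
I1 mul r3: issue@2 deps=(None,None) exec_start@2 write@3
I2 add r4: issue@3 deps=(0,None) exec_start@3 write@5
I3 add r4: issue@4 deps=(None,0) exec_start@4 write@5
I4 mul r1: issue@5 deps=(1,None) exec_start@5 write@8
I5 add r2: issue@6 deps=(1,3) exec_start@6 write@9

Answer: 3 3 5 5 8 9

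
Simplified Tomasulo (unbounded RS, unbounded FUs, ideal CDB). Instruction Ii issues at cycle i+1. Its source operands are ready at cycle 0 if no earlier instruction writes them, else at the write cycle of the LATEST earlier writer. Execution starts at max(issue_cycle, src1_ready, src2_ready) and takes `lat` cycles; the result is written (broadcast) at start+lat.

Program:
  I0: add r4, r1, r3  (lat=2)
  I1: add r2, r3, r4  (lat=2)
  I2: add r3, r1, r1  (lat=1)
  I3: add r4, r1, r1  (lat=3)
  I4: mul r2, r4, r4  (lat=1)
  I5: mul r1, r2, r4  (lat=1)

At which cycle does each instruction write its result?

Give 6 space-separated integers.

I0 add r4: issue@1 deps=(None,None) exec_start@1 write@3
I1 add r2: issue@2 deps=(None,0) exec_start@3 write@5
I2 add r3: issue@3 deps=(None,None) exec_start@3 write@4
I3 add r4: issue@4 deps=(None,None) exec_start@4 write@7
I4 mul r2: issue@5 deps=(3,3) exec_start@7 write@8
I5 mul r1: issue@6 deps=(4,3) exec_start@8 write@9

Answer: 3 5 4 7 8 9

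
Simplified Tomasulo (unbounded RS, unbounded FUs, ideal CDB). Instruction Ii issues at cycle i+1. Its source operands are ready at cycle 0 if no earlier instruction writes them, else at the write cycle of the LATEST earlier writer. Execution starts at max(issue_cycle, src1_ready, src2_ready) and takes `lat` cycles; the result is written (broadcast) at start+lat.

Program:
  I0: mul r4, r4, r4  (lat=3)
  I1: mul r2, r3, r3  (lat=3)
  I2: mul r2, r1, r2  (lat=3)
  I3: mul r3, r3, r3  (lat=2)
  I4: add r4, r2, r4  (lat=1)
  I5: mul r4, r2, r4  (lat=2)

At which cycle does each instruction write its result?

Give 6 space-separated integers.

I0 mul r4: issue@1 deps=(None,None) exec_start@1 write@4
I1 mul r2: issue@2 deps=(None,None) exec_start@2 write@5
I2 mul r2: issue@3 deps=(None,1) exec_start@5 write@8
I3 mul r3: issue@4 deps=(None,None) exec_start@4 write@6
I4 add r4: issue@5 deps=(2,0) exec_start@8 write@9
I5 mul r4: issue@6 deps=(2,4) exec_start@9 write@11

Answer: 4 5 8 6 9 11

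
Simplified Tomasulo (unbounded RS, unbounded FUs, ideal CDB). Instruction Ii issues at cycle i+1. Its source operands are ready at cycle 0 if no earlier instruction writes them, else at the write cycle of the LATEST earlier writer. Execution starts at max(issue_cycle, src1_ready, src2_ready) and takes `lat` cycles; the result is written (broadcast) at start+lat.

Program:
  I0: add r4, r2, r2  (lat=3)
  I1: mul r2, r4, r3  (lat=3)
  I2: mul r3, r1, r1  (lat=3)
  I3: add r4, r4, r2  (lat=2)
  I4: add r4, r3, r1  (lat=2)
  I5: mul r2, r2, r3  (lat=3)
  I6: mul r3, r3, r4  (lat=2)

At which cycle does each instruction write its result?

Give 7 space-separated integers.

Answer: 4 7 6 9 8 10 10

Derivation:
I0 add r4: issue@1 deps=(None,None) exec_start@1 write@4
I1 mul r2: issue@2 deps=(0,None) exec_start@4 write@7
I2 mul r3: issue@3 deps=(None,None) exec_start@3 write@6
I3 add r4: issue@4 deps=(0,1) exec_start@7 write@9
I4 add r4: issue@5 deps=(2,None) exec_start@6 write@8
I5 mul r2: issue@6 deps=(1,2) exec_start@7 write@10
I6 mul r3: issue@7 deps=(2,4) exec_start@8 write@10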